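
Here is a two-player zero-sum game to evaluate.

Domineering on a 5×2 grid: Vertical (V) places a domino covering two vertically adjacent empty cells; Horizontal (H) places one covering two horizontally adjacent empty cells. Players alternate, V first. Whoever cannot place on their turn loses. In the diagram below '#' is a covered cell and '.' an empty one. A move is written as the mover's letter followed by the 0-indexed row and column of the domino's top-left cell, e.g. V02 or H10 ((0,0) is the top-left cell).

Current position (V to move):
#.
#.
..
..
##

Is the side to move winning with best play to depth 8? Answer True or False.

V winning at [#./#./../../##]: True

[#./#./../../##] V move#1: V01:-1/##/##/../../##, V11:-1/#./##/.#/../##, V20:+1/#./#./#./#./##*, V21:+1/#./#./.#/.#/##
[#./#./#./#./##] end (terminal -1, H#2); searched #./#./../../## to 8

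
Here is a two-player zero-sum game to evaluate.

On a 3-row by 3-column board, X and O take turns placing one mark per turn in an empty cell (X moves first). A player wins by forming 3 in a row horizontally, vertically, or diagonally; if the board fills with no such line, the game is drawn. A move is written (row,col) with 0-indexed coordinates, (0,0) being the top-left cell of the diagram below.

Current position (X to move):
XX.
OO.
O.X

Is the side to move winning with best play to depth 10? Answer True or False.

X winning at [XX./OO./O.X]: True

[XX./OO./O.X] X move#1: (0,2):+1/XXX/OO./O.X*, (1,2):-1/XX./OOX/O.X, (2,1):-1/XX./OO./OXX
[XXX/OO./O.X] end (terminal -1, O#2); searched XX./OO./O.X to 10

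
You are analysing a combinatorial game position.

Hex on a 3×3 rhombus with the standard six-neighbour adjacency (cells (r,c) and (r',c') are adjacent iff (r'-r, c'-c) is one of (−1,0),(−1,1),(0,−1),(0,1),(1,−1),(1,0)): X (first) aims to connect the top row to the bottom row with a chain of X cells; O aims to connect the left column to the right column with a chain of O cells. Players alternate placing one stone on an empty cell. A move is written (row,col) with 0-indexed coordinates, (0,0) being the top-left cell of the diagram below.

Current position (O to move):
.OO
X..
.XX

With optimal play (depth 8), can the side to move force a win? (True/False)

[.OO/X../.XX] O move#1: (0,0):+1/OOO/X../.XX*, (1,1):+1/.OO/XO./.XX, (1,2):-1/.OO/X.O/.XX, (2,0):+1/.OO/X../OXX
[OOO/X../.XX] end (terminal -1, X#2); searched .OO/X../.XX to 8

O winning at [.OO/X../.XX]: True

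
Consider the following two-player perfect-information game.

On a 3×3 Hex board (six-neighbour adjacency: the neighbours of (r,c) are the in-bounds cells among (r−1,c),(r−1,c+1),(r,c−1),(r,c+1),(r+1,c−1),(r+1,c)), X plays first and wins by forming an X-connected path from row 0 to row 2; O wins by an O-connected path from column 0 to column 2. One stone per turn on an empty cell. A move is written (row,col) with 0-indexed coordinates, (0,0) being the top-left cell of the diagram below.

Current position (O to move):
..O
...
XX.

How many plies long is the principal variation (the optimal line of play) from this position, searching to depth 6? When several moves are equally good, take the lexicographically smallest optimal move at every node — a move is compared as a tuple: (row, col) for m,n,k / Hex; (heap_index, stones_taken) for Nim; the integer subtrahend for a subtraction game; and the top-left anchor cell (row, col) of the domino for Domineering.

[..O/.../XX.] O move#1: (0,0):-1/O.O/.../XX., (0,1):+1/.OO/.../XX.*, (1,0):+1/..O/O../XX., (1,1):-1/..O/.O./XX., (1,2):-1/..O/..O/XX., (2,2):-1/..O/.../XXO
[.OO/.../XX.] X move#2: (0,0):-1/XOO/.../XX.*, (1,0):-1/.OO/X../XX., (1,1):-1/.OO/.X./XX., (1,2):-1/.OO/..X/XX., (2,2):-1/.OO/.../XXX
[XOO/.../XX.] O move#3: (1,0):+1/XOO/O../XX.*, (1,1):-1/XOO/.O./XX., (1,2):-1/XOO/..O/XX., (2,2):-1/XOO/.../XXO
[XOO/O../XX.] end (terminal -1, X#4); searched ..O/.../XX. to 6

PV length from [..O/.../XX.]: 3 plies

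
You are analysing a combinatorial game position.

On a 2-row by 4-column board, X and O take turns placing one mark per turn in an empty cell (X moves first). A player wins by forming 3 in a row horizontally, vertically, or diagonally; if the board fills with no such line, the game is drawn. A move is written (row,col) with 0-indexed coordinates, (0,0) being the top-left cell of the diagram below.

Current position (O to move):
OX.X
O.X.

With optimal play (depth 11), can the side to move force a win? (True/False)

O winning at [OX.X/O.X.]: False

p1 O@[OX.X/O.X.]: (0,2)[OXOX/O.X.]+0* (1,1)[OX.X/OOX.]-1 (1,3)[OX.X/O.XO]-1
p2 X@[OXOX/O.X.]: (1,1)[OXOX/OXX.]+0* (1,3)[OXOX/O.XX]+0
p3 O@[OXOX/OXX.]: (1,3)[OXOX/OXXO]+0*
p4 X@[OXOX/OXXO] terminal +0; root [OX.X/O.X.] d11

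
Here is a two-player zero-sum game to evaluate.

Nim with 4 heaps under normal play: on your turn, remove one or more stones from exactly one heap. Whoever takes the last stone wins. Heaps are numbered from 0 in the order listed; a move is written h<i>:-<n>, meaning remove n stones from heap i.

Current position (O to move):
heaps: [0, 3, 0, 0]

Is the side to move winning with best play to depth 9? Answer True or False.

p1 O@[(0,3,0,0)]: h1:-1[(0,2,0,0)]-1 h1:-2[(0,1,0,0)]-1 h1:-3[(0,0,0,0)]+1*
p2 X@[(0,0,0,0)] terminal -1; root [(0,3,0,0)] d9

O winning at [(0,3,0,0)]: True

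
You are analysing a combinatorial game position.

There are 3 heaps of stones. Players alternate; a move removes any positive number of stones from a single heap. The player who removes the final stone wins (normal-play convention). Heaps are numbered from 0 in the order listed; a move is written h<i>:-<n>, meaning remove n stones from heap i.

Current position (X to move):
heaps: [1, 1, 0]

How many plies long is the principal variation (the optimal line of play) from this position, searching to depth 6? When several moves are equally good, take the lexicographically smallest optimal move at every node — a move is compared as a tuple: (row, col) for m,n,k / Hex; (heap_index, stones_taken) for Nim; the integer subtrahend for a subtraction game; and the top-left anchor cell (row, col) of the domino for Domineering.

[(1,1,0)] X move#1: h0:-1:-1/(0,1,0)*, h1:-1:-1/(1,0,0)
[(0,1,0)] O move#2: h1:-1:+1/(0,0,0)*
[(0,0,0)] end (terminal -1, X#3); searched (1,1,0) to 6

PV length from [(1,1,0)]: 2 plies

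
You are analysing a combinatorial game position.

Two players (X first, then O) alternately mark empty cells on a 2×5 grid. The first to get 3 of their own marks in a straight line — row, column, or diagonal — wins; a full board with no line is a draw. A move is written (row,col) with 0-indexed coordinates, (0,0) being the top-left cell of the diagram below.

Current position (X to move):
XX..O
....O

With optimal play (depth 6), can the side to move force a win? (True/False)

X winning at [XX..O/....O]: True

p1 X@[XX..O/....O]: (0,2)[XXX.O/....O]+1* (0,3)[XX.XO/....O]+0 (1,0)[XX..O/X...O]+0 (1,1)[XX..O/.X..O]+0 (1,2)[XX..O/..X.O]+0 (1,3)[XX..O/...XO]+0
p2 O@[XXX.O/....O] terminal -1; root [XX..O/....O] d6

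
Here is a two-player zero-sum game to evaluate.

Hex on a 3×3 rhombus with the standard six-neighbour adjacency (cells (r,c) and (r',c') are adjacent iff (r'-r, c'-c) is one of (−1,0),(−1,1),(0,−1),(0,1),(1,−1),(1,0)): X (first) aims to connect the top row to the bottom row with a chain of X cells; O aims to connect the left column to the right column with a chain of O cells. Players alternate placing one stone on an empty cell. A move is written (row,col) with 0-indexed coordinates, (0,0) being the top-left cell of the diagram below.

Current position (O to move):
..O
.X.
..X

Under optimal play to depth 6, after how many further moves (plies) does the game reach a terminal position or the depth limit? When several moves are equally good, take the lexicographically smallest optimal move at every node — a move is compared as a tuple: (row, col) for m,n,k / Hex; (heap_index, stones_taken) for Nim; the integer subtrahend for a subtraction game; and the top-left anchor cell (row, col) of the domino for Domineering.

[..O/.X./..X] O move#1: (0,0):-1/O.O/.X./..X, (0,1):+1/.OO/.X./..X*, (1,0):-1/..O/OX./..X, (1,2):-1/..O/.XO/..X, (2,0):-1/..O/.X./O.X, (2,1):-1/..O/.X./.OX
[.OO/.X./..X] X move#2: (0,0):-1/XOO/.X./..X*, (1,0):-1/.OO/XX./..X, (1,2):-1/.OO/.XX/..X, (2,0):-1/.OO/.X./X.X, (2,1):-1/.OO/.X./.XX
[XOO/.X./..X] O move#3: (1,0):+1/XOO/OX./..X*, (1,2):-1/XOO/.XO/..X, (2,0):-1/XOO/.X./O.X, (2,1):-1/XOO/.X./.OX
[XOO/OX./..X] end (terminal -1, X#4); searched ..O/.X./..X to 6

PV length from [..O/.X./..X]: 3 plies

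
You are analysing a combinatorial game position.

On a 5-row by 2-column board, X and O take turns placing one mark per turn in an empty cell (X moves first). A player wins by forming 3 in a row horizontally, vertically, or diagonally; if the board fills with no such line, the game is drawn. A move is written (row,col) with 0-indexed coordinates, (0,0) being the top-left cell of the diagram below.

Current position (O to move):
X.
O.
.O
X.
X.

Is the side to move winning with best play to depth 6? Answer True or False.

ply 1, O at X./O./.O/X./X. | (0,1)=-1→XO/O./.O/X./X.; (1,1)=-1→X./OO/.O/X./X.; (2,0)=+0→X./O./OO/X./X.*; (3,1)=-1→X./O./.O/XO/X.; (4,1)=-1→X./O./.O/X./XO
ply 2, X at X./O./OO/X./X. | (0,1)=-1→XX/O./OO/X./X.; (1,1)=+0→X./OX/OO/X./X.*; (3,1)=+0→X./O./OO/XX/X.; (4,1)=-1→X./O./OO/X./XX
ply 3, O at X./OX/OO/X./X. | (0,1)=+0→XO/OX/OO/X./X.*; (3,1)=+0→X./OX/OO/XO/X.; (4,1)=+0→X./OX/OO/X./XO
ply 4, X at XO/OX/OO/X./X. | (3,1)=+0→XO/OX/OO/XX/X.*; (4,1)=+0→XO/OX/OO/X./XX
ply 5, O at XO/OX/OO/XX/X. | (4,1)=+0→XO/OX/OO/XX/XO*
ply 6: XO/OX/OO/XX/XO is terminal +0 (X); from X./O./.O/X./X. depth 6

O winning at [X./O./.O/X./X.]: False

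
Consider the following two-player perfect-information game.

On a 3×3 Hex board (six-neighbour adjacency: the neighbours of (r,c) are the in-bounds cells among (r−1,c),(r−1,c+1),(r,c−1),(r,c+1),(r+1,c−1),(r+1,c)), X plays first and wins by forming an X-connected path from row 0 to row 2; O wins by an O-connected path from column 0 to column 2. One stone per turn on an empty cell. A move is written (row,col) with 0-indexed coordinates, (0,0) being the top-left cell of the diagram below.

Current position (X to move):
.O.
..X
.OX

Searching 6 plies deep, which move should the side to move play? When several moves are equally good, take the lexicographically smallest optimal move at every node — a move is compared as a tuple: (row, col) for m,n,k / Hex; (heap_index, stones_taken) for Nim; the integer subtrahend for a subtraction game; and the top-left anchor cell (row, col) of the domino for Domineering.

X's best at [.O./..X/.OX]: (0,0)

[.O./..X/.OX] X move#1: (0,0):+1/XO./..X/.OX*, (0,2):+1/.OX/..X/.OX, (1,0):+1/.O./X.X/.OX, (1,1):-1/.O./.XX/.OX, (2,0):-1/.O./..X/XOX
[XO./..X/.OX] O move#2: (0,2):-1/XOO/..X/.OX*, (1,0):-1/XO./O.X/.OX, (1,1):-1/XO./.OX/.OX, (2,0):-1/XO./..X/OOX
[XOO/..X/.OX] X move#3: (1,0):+1/XOO/X.X/.OX*, (1,1):-1/XOO/.XX/.OX, (2,0):-1/XOO/..X/XOX
[XOO/X.X/.OX] O move#4: (1,1):-1/XOO/XOX/.OX*, (2,0):-1/XOO/X.X/OOX
[XOO/XOX/.OX] X move#5: (2,0):+1/XOO/XOX/XOX*
[XOO/XOX/XOX] end (terminal -1, O#6); searched .O./..X/.OX to 6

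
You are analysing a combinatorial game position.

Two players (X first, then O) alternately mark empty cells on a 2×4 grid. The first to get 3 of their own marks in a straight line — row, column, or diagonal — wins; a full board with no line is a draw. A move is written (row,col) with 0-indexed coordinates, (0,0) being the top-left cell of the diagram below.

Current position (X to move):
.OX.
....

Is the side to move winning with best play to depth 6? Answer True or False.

p1 X@[.OX./....]: (0,0)[XOX./....]+0* (0,3)[.OXX/....]+0 (1,0)[.OX./X...]+0 (1,1)[.OX./.X..]+0 (1,2)[.OX./..X.]+0 (1,3)[.OX./...X]+0
p2 O@[XOX./....]: (0,3)[XOXO/....]+0* (1,0)[XOX./O...]+0 (1,1)[XOX./.O..]+0 (1,2)[XOX./..O.]+0 (1,3)[XOX./...O]+0
p3 X@[XOXO/....]: (1,0)[XOXO/X...]+0* (1,1)[XOXO/.X..]+0 (1,2)[XOXO/..X.]+0 (1,3)[XOXO/...X]+0
p4 O@[XOXO/X...]: (1,1)[XOXO/XO..]+0* (1,2)[XOXO/X.O.]+0 (1,3)[XOXO/X..O]+0
p5 X@[XOXO/XO..]: (1,2)[XOXO/XOX.]+0* (1,3)[XOXO/XO.X]+0
p6 O@[XOXO/XOX.]: (1,3)[XOXO/XOXO]+0*
p7 X@[XOXO/XOXO] terminal +0; root [.OX./....] d6

X winning at [.OX./....]: False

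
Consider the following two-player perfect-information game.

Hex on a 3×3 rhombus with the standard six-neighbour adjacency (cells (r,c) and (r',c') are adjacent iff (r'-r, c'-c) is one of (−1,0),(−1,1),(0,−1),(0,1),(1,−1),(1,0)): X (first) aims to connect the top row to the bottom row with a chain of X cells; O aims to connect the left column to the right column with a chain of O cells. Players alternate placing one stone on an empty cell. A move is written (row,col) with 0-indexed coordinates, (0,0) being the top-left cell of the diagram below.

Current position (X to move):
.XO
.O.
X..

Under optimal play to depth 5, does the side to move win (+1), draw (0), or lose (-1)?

value(.XO/.O./X.., X) = +1

ply 1, X at .XO/.O./X.. | (0,0)=-1→XXO/.O./X..; (1,0)=+1→.XO/XO./X..*; (1,2)=-1→.XO/.OX/X..; (2,1)=-1→.XO/.O./XX.; (2,2)=-1→.XO/.O./X.X
ply 2: .XO/XO./X.. is terminal -1 (O); from .XO/.O./X.. depth 5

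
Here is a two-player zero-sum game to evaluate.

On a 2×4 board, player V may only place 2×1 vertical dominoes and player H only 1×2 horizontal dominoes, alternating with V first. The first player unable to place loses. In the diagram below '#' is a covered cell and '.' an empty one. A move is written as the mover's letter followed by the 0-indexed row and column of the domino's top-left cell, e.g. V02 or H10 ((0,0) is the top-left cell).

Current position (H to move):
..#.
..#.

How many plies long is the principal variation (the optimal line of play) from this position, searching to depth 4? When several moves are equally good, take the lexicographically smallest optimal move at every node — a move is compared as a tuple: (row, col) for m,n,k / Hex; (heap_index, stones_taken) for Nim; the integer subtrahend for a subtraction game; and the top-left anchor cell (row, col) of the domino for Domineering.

PV length from [..#./..#.]: 3 plies

ply 1, H at ..#./..#. | H00=+1→###./..#.*; H10=+1→..#./###.
ply 2, V at ###./..#. | V03=-1→####/..##*
ply 3, H at ####/..## | H10=+1→####/####*
ply 4: ####/#### is terminal -1 (V); from ..#./..#. depth 4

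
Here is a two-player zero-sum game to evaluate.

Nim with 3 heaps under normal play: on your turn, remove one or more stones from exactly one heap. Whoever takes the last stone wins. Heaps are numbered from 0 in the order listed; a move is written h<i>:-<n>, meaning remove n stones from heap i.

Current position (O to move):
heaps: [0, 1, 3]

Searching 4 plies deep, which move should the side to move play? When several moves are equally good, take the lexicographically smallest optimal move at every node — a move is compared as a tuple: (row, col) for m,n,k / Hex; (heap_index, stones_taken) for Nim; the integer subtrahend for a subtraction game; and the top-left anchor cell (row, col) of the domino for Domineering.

O's best at [(0,1,3)]: h2:-2

[(0,1,3)] O move#1: h1:-1:-1/(0,0,3), h2:-1:-1/(0,1,2), h2:-2:+1/(0,1,1)*, h2:-3:-1/(0,1,0)
[(0,1,1)] X move#2: h1:-1:-1/(0,0,1)*, h2:-1:-1/(0,1,0)
[(0,0,1)] O move#3: h2:-1:+1/(0,0,0)*
[(0,0,0)] end (terminal -1, X#4); searched (0,1,3) to 4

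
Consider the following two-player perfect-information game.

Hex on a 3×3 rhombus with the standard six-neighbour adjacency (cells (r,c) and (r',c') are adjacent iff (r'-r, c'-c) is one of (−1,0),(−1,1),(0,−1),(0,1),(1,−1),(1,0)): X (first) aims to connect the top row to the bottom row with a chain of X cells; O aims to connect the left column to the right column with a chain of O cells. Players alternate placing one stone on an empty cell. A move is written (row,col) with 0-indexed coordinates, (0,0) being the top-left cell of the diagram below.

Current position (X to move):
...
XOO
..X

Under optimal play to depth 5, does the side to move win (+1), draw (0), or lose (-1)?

ply 1, X at .../XOO/..X | (0,0)=-1→X../XOO/..X; (0,1)=-1→.X./XOO/..X; (0,2)=-1→..X/XOO/..X; (2,0)=+1→.../XOO/X.X*; (2,1)=-1→.../XOO/.XX
ply 2, O at .../XOO/X.X | (0,0)=-1→O../XOO/X.X*; (0,1)=-1→.O./XOO/X.X; (0,2)=-1→..O/XOO/X.X; (2,1)=-1→.../XOO/XOX
ply 3, X at O../XOO/X.X | (0,1)=+1→OX./XOO/X.X*; (0,2)=-1→O.X/XOO/X.X; (2,1)=-1→O../XOO/XXX
ply 4: OX./XOO/X.X is terminal -1 (O); from .../XOO/..X depth 5

value(.../XOO/..X, X) = +1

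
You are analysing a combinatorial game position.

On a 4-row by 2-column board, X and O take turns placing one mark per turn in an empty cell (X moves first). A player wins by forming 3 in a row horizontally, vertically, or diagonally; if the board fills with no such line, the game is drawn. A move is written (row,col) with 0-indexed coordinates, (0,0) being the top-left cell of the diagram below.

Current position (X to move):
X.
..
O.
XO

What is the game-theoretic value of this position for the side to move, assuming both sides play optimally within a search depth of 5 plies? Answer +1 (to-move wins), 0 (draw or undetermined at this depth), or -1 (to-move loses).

value(X./../O./XO, X) = 0

[X./../O./XO] X move#1: (0,1):+0/XX/../O./XO*, (1,0):+0/X./X./O./XO, (1,1):+0/X./.X/O./XO, (2,1):+0/X./../OX/XO
[XX/../O./XO] O move#2: (1,0):+0/XX/O./O./XO*, (1,1):+0/XX/.O/O./XO, (2,1):+0/XX/../OO/XO
[XX/O./O./XO] X move#3: (1,1):+0/XX/OX/O./XO*, (2,1):+0/XX/O./OX/XO
[XX/OX/O./XO] O move#4: (2,1):+0/XX/OX/OO/XO*
[XX/OX/OO/XO] end (terminal +0, X#5); searched X./../O./XO to 5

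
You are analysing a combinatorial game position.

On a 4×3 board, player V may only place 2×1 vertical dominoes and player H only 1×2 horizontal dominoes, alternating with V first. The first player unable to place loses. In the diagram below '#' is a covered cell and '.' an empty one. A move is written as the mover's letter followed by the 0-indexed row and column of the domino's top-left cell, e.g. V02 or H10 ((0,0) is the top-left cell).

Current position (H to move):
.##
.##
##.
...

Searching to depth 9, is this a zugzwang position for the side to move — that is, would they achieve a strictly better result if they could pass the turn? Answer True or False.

[.##/.##/##./...] H move#1: H30:-1/.##/.##/##./##.*, H31:-1/.##/.##/##./.##
[.##/.##/##./##.] V move#2: V00:+1/###/###/##./##.*, V22:+1/.##/.##/###/###
[###/###/##./##.] end (terminal -1, H#3); searched .##/.##/##./... to 9
if H skipped the turn, V would face:
~ [.##/.##/##./...] V move#1: V00:-1/###/###/##./..., V22:+1/.##/.##/###/..#*
~ [.##/.##/###/..#] H move#2: H30:-1/.##/.##/###/###*
~ [.##/.##/###/###] V move#3: V00:+1/###/###/###/###*
~ [###/###/###/###] end (terminal -1, H#4); searched .##/.##/##./... to 9
compare (H): move=-1 vs pass=-1

zugzwang(.##/.##/##./..., H) = False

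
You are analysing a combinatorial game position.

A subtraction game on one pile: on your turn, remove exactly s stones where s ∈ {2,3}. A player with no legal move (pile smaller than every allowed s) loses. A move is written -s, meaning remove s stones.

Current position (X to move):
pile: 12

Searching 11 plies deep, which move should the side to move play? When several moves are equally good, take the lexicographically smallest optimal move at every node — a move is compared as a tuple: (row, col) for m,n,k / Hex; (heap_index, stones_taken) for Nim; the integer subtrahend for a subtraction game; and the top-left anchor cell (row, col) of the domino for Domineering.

ply 1, X at 12 | -2=+1→10*; -3=-1→9
ply 2, O at 10 | -2=-1→8*; -3=-1→7
ply 3, X at 8 | -2=+1→6*; -3=+1→5
ply 4, O at 6 | -2=-1→4*; -3=-1→3
ply 5, X at 4 | -2=-1→2; -3=+1→1*
ply 6: 1 is terminal -1 (O); from 12 depth 11

X's best at [12]: -2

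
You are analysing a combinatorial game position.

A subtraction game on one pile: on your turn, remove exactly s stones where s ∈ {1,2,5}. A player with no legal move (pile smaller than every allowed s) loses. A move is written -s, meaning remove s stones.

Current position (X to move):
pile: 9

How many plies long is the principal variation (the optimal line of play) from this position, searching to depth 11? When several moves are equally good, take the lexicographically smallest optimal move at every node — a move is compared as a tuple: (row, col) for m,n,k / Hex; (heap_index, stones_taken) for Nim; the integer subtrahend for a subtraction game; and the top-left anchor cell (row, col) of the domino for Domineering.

ply 1, X at 9 | -1=-1→8*; -2=-1→7; -5=-1→4
ply 2, O at 8 | -1=-1→7; -2=+1→6*; -5=+1→3
ply 3, X at 6 | -1=-1→5*; -2=-1→4; -5=-1→1
ply 4, O at 5 | -1=-1→4; -2=+1→3*; -5=+1→0
ply 5, X at 3 | -1=-1→2*; -2=-1→1
ply 6, O at 2 | -1=-1→1; -2=+1→0*
ply 7: 0 is terminal -1 (X); from 9 depth 11

PV length from [9]: 6 plies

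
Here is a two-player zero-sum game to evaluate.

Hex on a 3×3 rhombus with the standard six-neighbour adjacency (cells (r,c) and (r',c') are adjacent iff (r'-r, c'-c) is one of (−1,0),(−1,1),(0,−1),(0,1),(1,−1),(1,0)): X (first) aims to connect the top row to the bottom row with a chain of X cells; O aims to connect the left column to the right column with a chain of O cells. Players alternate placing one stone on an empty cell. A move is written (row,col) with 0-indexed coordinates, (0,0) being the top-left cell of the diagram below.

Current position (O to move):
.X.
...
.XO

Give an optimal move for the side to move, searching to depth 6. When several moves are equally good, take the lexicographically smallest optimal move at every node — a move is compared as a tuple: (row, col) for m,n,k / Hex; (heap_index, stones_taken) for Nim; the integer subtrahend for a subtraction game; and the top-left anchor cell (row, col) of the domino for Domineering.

ply 1, O at .X./.../.XO | (0,0)=-1→OX./.../.XO; (0,2)=-1→.XO/.../.XO; (1,0)=-1→.X./O../.XO; (1,1)=+1→.X./.O./.XO*; (1,2)=-1→.X./..O/.XO; (2,0)=-1→.X./.../OXO
ply 2, X at .X./.O./.XO | (0,0)=-1→XX./.O./.XO*; (0,2)=-1→.XX/.O./.XO; (1,0)=-1→.X./XO./.XO; (1,2)=-1→.X./.OX/.XO; (2,0)=-1→.X./.O./XXO
ply 3, O at XX./.O./.XO | (0,2)=+1→XXO/.O./.XO*; (1,0)=+1→XX./OO./.XO; (1,2)=+1→XX./.OO/.XO; (2,0)=+1→XX./.O./OXO
ply 4, X at XXO/.O./.XO | (1,0)=-1→XXO/XO./.XO*; (1,2)=-1→XXO/.OX/.XO; (2,0)=-1→XXO/.O./XXO
ply 5, O at XXO/XO./.XO | (1,2)=-1→XXO/XOO/.XO; (2,0)=+1→XXO/XO./OXO*
ply 6: XXO/XO./OXO is terminal -1 (X); from .X./.../.XO depth 6

O's best at [.X./.../.XO]: (1,1)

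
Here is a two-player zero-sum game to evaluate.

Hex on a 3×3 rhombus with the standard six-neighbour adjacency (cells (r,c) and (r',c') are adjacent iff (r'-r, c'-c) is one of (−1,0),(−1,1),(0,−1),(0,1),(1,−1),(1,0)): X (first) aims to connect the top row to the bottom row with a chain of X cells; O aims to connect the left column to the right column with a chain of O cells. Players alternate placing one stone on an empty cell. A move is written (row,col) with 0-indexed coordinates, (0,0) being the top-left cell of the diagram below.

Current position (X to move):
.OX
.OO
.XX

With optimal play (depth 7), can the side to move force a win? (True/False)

X winning at [.OX/.OO/.XX]: False

p1 X@[.OX/.OO/.XX]: (0,0)[XOX/.OO/.XX]-1* (1,0)[.OX/XOO/.XX]-1 (2,0)[.OX/.OO/XXX]-1
p2 O@[XOX/.OO/.XX]: (1,0)[XOX/OOO/.XX]+1* (2,0)[XOX/.OO/OXX]+1
p3 X@[XOX/OOO/.XX] terminal -1; root [.OX/.OO/.XX] d7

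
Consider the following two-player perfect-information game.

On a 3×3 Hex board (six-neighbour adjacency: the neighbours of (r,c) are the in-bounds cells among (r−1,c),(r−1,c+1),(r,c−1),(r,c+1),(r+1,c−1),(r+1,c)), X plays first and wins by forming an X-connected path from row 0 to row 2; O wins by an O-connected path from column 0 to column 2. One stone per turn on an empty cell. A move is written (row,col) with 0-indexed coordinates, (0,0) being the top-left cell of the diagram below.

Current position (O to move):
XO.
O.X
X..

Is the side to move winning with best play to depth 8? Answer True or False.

O winning at [XO./O.X/X..]: True

[XO./O.X/X..] O move#1: (0,2):+1/XOO/O.X/X..*, (1,1):-1/XO./OOX/X.., (2,1):-1/XO./O.X/XO., (2,2):-1/XO./O.X/X.O
[XOO/O.X/X..] end (terminal -1, X#2); searched XO./O.X/X.. to 8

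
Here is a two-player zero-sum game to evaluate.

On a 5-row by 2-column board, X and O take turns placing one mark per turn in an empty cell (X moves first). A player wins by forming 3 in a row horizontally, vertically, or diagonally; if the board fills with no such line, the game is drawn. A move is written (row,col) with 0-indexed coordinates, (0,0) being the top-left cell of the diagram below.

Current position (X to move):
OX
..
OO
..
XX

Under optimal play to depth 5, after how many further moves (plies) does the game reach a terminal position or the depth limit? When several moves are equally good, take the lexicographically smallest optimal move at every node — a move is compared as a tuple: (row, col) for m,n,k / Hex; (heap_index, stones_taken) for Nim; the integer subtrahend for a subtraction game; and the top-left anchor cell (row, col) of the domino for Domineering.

p1 X@[OX/../OO/../XX]: (1,0)[OX/X./OO/../XX]+0* (1,1)[OX/.X/OO/../XX]-1 (3,0)[OX/../OO/X./XX]-1 (3,1)[OX/../OO/.X/XX]-1
p2 O@[OX/X./OO/../XX]: (1,1)[OX/XO/OO/../XX]+0* (3,0)[OX/X./OO/O./XX]+0 (3,1)[OX/X./OO/.O/XX]+0
p3 X@[OX/XO/OO/../XX]: (3,0)[OX/XO/OO/X./XX]-1 (3,1)[OX/XO/OO/.X/XX]+0*
p4 O@[OX/XO/OO/.X/XX]: (3,0)[OX/XO/OO/OX/XX]+0*
p5 X@[OX/XO/OO/OX/XX] terminal +0; root [OX/../OO/../XX] d5

PV length from [OX/../OO/../XX]: 4 plies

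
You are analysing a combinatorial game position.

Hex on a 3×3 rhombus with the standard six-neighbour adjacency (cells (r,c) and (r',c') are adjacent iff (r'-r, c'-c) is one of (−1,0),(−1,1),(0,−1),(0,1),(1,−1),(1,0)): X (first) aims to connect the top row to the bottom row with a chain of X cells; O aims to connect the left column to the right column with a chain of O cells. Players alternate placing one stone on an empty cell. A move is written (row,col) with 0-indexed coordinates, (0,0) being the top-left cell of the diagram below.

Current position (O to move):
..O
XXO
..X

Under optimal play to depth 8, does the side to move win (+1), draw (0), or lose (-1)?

value(..O/XXO/..X, O) = -1

p1 O@[..O/XXO/..X]: (0,0)[O.O/XXO/..X]-1* (0,1)[.OO/XXO/..X]-1 (2,0)[..O/XXO/O.X]-1 (2,1)[..O/XXO/.OX]-1
p2 X@[O.O/XXO/..X]: (0,1)[OXO/XXO/..X]+1* (2,0)[O.O/XXO/X.X]-1 (2,1)[O.O/XXO/.XX]-1
p3 O@[OXO/XXO/..X]: (2,0)[OXO/XXO/O.X]-1* (2,1)[OXO/XXO/.OX]-1
p4 X@[OXO/XXO/O.X]: (2,1)[OXO/XXO/OXX]+1*
p5 O@[OXO/XXO/OXX] terminal -1; root [..O/XXO/..X] d8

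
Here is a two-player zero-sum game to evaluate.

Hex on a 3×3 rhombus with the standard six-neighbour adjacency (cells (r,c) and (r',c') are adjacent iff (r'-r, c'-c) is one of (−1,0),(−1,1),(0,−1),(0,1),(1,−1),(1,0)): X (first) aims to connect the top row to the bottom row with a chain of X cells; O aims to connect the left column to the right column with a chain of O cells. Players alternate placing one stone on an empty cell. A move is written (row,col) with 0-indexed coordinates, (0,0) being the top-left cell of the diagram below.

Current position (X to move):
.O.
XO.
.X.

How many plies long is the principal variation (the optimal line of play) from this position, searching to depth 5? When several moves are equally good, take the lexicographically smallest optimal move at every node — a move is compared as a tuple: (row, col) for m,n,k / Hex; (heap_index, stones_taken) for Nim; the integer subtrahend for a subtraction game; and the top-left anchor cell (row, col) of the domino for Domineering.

[.O./XO./.X.] X move#1: (0,0):-1/XO./XO./.X.*, (0,2):-1/.OX/XO./.X., (1,2):-1/.O./XOX/.X., (2,0):-1/.O./XO./XX., (2,2):-1/.O./XO./.XX
[XO./XO./.X.] O move#2: (0,2):-1/XOO/XO./.X., (1,2):-1/XO./XOO/.X., (2,0):+1/XO./XO./OX.*, (2,2):-1/XO./XO./.XO
[XO./XO./OX.] X move#3: (0,2):-1/XOX/XO./OX.*, (1,2):-1/XO./XOX/OX., (2,2):-1/XO./XO./OXX
[XOX/XO./OX.] O move#4: (1,2):+1/XOX/XOO/OX.*, (2,2):-1/XOX/XO./OXO
[XOX/XOO/OX.] end (terminal -1, X#5); searched .O./XO./.X. to 5

PV length from [.O./XO./.X.]: 4 plies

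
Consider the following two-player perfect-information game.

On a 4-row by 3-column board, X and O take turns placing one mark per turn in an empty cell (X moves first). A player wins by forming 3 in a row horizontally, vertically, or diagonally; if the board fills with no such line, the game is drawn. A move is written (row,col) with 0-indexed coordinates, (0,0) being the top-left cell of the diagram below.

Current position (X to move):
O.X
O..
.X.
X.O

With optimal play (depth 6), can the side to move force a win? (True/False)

[O.X/O../.X./X.O] X move#1: (0,1):-1/OXX/O../.X./X.O, (1,1):-1/O.X/OX./.X./X.O, (1,2):+1/O.X/O.X/.X./X.O*, (2,0):+1/O.X/O../XX./X.O, (2,2):-1/O.X/O../.XX/X.O, (3,1):-1/O.X/O../.X./XXO
[O.X/O.X/.X./X.O] end (terminal -1, O#2); searched O.X/O../.X./X.O to 6

X winning at [O.X/O../.X./X.O]: True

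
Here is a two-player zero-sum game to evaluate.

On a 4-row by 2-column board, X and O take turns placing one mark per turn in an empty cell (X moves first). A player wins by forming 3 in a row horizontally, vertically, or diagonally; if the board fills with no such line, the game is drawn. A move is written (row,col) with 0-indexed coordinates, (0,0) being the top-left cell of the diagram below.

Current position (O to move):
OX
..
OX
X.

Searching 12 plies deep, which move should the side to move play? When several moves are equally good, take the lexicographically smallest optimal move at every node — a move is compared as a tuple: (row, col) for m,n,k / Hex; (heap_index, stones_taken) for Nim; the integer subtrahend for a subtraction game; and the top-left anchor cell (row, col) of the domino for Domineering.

O's best at [OX/../OX/X.]: (1,0)

[OX/../OX/X.] O move#1: (1,0):+1/OX/O./OX/X.*, (1,1):+0/OX/.O/OX/X., (3,1):-1/OX/../OX/XO
[OX/O./OX/X.] end (terminal -1, X#2); searched OX/../OX/X. to 12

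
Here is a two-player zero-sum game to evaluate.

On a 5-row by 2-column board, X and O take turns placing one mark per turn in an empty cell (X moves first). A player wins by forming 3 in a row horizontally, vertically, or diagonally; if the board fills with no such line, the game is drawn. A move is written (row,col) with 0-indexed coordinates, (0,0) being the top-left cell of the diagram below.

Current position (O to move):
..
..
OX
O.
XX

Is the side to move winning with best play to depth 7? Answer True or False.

p1 O@[../../OX/O./XX]: (0,0)[O./../OX/O./XX]-1 (0,1)[.O/../OX/O./XX]-1 (1,0)[../O./OX/O./XX]+1* (1,1)[../.O/OX/O./XX]-1 (3,1)[../../OX/OO/XX]+0
p2 X@[../O./OX/O./XX] terminal -1; root [../../OX/O./XX] d7

O winning at [../../OX/O./XX]: True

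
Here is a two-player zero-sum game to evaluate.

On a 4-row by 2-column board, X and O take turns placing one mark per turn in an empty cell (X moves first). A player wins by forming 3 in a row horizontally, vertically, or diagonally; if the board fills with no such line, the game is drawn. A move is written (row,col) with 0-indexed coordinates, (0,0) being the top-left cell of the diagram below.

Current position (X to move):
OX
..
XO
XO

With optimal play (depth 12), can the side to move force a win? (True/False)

X winning at [OX/../XO/XO]: True

ply 1, X at OX/../XO/XO | (1,0)=+1→OX/X./XO/XO*; (1,1)=+0→OX/.X/XO/XO
ply 2: OX/X./XO/XO is terminal -1 (O); from OX/../XO/XO depth 12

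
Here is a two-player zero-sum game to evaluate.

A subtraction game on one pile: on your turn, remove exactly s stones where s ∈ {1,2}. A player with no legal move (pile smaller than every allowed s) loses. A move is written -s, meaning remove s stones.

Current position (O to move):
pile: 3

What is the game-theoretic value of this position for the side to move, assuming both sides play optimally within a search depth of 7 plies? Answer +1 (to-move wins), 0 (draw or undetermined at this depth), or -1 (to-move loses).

value(3, O) = -1

[3] O move#1: -1:-1/2*, -2:-1/1
[2] X move#2: -1:-1/1, -2:+1/0*
[0] end (terminal -1, O#3); searched 3 to 7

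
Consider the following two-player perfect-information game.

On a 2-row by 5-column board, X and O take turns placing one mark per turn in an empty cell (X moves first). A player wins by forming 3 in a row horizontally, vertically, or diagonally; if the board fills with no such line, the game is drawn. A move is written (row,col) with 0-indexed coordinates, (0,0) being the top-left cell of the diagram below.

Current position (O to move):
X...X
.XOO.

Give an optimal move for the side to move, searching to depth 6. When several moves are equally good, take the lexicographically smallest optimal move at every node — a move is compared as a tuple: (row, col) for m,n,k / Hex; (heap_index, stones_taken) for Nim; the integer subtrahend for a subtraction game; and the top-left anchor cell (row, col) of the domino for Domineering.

O's best at [X...X/.XOO.]: (1,4)

[X...X/.XOO.] O move#1: (0,1):+0/XO..X/.XOO., (0,2):+0/X.O.X/.XOO., (0,3):+0/X..OX/.XOO., (1,0):+0/X...X/OXOO., (1,4):+1/X...X/.XOOO*
[X...X/.XOOO] end (terminal -1, X#2); searched X...X/.XOO. to 6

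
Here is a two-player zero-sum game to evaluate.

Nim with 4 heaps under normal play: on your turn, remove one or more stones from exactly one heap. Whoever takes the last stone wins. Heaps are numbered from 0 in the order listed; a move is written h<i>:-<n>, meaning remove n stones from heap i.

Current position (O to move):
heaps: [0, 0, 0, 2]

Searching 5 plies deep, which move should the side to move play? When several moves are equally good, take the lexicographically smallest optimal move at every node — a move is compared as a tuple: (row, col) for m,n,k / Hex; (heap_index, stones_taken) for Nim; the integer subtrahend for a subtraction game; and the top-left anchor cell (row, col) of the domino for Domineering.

O's best at [(0,0,0,2)]: h3:-2

p1 O@[(0,0,0,2)]: h3:-1[(0,0,0,1)]-1 h3:-2[(0,0,0,0)]+1*
p2 X@[(0,0,0,0)] terminal -1; root [(0,0,0,2)] d5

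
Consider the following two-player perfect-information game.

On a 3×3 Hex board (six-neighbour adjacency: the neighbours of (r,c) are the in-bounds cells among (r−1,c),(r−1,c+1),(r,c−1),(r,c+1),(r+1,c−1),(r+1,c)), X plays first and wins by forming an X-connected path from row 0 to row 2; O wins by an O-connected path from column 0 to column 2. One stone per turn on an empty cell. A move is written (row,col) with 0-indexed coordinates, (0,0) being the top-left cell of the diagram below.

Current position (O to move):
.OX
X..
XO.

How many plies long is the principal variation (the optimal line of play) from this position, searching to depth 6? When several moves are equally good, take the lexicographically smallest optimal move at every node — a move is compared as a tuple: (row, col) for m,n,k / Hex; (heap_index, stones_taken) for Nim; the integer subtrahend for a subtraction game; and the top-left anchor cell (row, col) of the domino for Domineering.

ply 1, O at .OX/X../XO. | (0,0)=-1→OOX/X../XO.*; (1,1)=-1→.OX/XO./XO.; (1,2)=-1→.OX/X.O/XO.; (2,2)=-1→.OX/X../XOO
ply 2, X at OOX/X../XO. | (1,1)=+1→OOX/XX./XO.*; (1,2)=+1→OOX/X.X/XO.; (2,2)=+1→OOX/X../XOX
ply 3: OOX/XX./XO. is terminal -1 (O); from .OX/X../XO. depth 6

PV length from [.OX/X../XO.]: 2 plies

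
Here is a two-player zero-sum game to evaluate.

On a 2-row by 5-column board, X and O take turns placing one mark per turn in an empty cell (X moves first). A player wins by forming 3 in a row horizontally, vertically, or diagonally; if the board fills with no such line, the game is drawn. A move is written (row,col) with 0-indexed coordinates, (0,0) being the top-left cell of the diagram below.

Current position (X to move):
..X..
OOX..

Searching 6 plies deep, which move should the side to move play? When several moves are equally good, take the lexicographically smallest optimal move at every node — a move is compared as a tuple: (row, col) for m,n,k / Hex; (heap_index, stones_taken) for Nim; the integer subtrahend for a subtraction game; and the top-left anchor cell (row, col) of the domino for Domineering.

ply 1, X at ..X../OOX.. | (0,0)=+0→X.X../OOX..; (0,1)=+1→.XX../OOX..*; (0,3)=+1→..XX./OOX..; (0,4)=+0→..X.X/OOX..; (1,3)=+1→..X../OOXX.; (1,4)=+1→..X../OOX.X
ply 2, O at .XX../OOX.. | (0,0)=-1→OXX../OOX..*; (0,3)=-1→.XXO./OOX..; (0,4)=-1→.XX.O/OOX..; (1,3)=-1→.XX../OOXO.; (1,4)=-1→.XX../OOX.O
ply 3, X at OXX../OOX.. | (0,3)=+1→OXXX./OOX..*; (0,4)=+0→OXX.X/OOX..; (1,3)=+1→OXX../OOXX.; (1,4)=+1→OXX../OOX.X
ply 4: OXXX./OOX.. is terminal -1 (O); from ..X../OOX.. depth 6

X's best at [..X../OOX..]: (0,1)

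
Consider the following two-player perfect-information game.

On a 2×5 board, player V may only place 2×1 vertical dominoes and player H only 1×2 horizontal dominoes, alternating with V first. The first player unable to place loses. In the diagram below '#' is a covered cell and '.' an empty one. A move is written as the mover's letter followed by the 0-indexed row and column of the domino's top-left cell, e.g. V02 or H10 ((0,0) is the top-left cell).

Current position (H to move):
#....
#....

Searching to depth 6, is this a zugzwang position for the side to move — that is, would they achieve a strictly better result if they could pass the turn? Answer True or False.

zugzwang(#..../#...., H) = False

ply 1, H at #..../#.... | H01=-1→###../#....; H02=+1→#.##./#....*; H03=-1→#..##/#....; H11=-1→#..../###..; H12=+1→#..../#.##.; H13=-1→#..../#..##
ply 2, V at #.##./#.... | V01=-1→####./##...*; V04=-1→#.###/#...#
ply 3, H at ####./##... | H12=-1→####./####.; H13=+1→####./##.##*
ply 4: ####./##.## is terminal -1 (V); from #..../#.... depth 6
suppose H passes — search the same position with V to move:
pass> ply 1, V at #..../#.... | V01=-1→##.../##...*; V02=-1→#.#../#.#..; V03=-1→#..#./#..#.; V04=-1→#...#/#...#
pass> ply 2, H at ##.../##... | H02=+1→####./##...*; H03=+1→##.##/##...; H12=+1→##.../####.; H13=+1→##.../##.##
pass> ply 3, V at ####./##... | V04=-1→#####/##..#*
pass> ply 4, H at #####/##..# | H12=+1→#####/#####*
pass> ply 5: #####/##### is terminal -1 (V); from #..../#.... depth 6
for H: play +1, pass +1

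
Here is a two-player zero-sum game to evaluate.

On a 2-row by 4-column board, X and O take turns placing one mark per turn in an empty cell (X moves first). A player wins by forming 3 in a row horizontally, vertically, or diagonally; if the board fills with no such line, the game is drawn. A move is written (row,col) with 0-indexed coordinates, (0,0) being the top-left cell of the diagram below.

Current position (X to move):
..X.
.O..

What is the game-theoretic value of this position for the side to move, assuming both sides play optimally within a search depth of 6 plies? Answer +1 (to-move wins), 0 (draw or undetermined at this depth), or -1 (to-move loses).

[..X./.O..] X move#1: (0,0):+0/X.X./.O.., (0,1):+1/.XX./.O..*, (0,3):+0/..XX/.O.., (1,0):+0/..X./XO.., (1,2):+0/..X./.OX., (1,3):+0/..X./.O.X
[.XX./.O..] O move#2: (0,0):-1/OXX./.O..*, (0,3):-1/.XXO/.O.., (1,0):-1/.XX./OO.., (1,2):-1/.XX./.OO., (1,3):-1/.XX./.O.O
[OXX./.O..] X move#3: (0,3):+1/OXXX/.O..*, (1,0):+0/OXX./XO.., (1,2):+0/OXX./.OX., (1,3):+0/OXX./.O.X
[OXXX/.O..] end (terminal -1, O#4); searched ..X./.O.. to 6

value(..X./.O.., X) = +1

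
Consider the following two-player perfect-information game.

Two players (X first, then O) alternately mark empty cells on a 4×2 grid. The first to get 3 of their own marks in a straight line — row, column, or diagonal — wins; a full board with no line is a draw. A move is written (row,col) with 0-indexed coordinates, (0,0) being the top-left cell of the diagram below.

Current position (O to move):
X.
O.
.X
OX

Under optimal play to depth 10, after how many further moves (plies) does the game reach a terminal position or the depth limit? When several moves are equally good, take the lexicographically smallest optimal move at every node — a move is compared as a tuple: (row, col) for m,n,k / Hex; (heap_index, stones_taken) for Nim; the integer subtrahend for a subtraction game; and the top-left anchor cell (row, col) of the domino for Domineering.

ply 1, O at X./O./.X/OX | (0,1)=-1→XO/O./.X/OX; (1,1)=+0→X./OO/.X/OX; (2,0)=+1→X./O./OX/OX*
ply 2: X./O./OX/OX is terminal -1 (X); from X./O./.X/OX depth 10

PV length from [X./O./.X/OX]: 1 ply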